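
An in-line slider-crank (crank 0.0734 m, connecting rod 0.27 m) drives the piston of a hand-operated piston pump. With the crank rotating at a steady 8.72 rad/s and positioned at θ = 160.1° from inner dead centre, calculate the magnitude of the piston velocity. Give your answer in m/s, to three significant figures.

0.162

ω = 8.72 rad/s
For an in-line slider-crank, x = r cosθ + √(L² − r² sin²θ), so v = −rω sinθ·[1 + r cosθ/√(L² − r² sin²θ)].
With r = 0.0734 m, L = 0.27 m, θ = 160.1°: √(L² − r² sin²θ) = 0.26884 m.
v = −0.0734·8.72·0.34038·[1 + 0.0734·-0.94029/0.26884] = -0.16193 m/s.
|v| = 0.16193 m/s.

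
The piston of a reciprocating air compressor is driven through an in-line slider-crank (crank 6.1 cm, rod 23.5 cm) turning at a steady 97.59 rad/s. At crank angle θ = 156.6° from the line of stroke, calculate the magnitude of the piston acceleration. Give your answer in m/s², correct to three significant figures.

428

ω = 97.59 rad/s
x(θ) = r cosθ + √(L² − r² sin²θ); with ω constant, a = ω²·d²x/dθ².
d²x/dθ² = −r cosθ − r²(cos2θ)/√u − r⁴ sin²2θ/(4u^{3/2}),  u = L² − r² sin²θ = 0.0546381 m².
Substituting r = 0.061 m, L = 0.235 m, θ = 156.6°: d²x/dθ² = +0.044942 m.
a = ω²·d²x/dθ² = (97.59)²·(+0.044942) = +428.02 m/s²;  |a| = 428.02 m/s².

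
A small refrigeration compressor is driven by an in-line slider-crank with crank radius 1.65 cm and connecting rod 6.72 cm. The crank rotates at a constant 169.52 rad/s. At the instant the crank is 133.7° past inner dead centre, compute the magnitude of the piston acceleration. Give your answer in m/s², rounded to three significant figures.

ω = 169.5 rad/s
x(θ) = r cosθ + √(L² − r² sin²θ); with ω constant, a = ω²·d²x/dθ².
d²x/dθ² = −r cosθ − r²(cos2θ)/√u − r⁴ sin²2θ/(4u^{3/2}),  u = L² − r² sin²θ = 0.00437354 m².
Substituting r = 0.0165 m, L = 0.0672 m, θ = 133.7°: d²x/dθ² = +0.011522 m.
a = ω²·d²x/dθ² = (169.5)²·(+0.011522) = +331.12 m/s²;  |a| = 331.12 m/s².

331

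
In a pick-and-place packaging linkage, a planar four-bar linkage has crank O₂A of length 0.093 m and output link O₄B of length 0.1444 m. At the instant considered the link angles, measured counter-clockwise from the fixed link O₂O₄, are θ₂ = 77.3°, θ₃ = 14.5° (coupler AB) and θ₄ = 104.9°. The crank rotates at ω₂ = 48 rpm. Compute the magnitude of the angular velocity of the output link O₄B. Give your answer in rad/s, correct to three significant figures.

2.88

ω₂ = 5.027 rad/s (from 48 rpm).
Differentiating the loop-closure r₂e^{iθ₂}+r₃e^{iθ₃}=r₁+r₄e^{iθ₄} gives r₂ω₂e^{iθ₂}+r₃ω₃e^{iθ₃}=r₄ω₄e^{iθ₄}.
Eliminating the other unknown: ω₄ = r₂ω₂ sin(θ₂−θ₃) / [r₄ sin(θ₄−θ₃)].
Numerator sine = +0.88942; denominator sine = +0.99998.
Result = 0.093·5.027·(+0.88942) / (0.1444·(+0.99998)) = +2.8794 rad/s; magnitude 2.8794 rad/s.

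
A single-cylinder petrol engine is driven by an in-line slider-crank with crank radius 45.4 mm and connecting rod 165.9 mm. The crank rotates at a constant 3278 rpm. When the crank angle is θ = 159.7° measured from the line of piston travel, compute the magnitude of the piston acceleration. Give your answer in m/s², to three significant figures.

3890

ω = 2π·3278/60 = 343.3 rad/s
x(θ) = r cosθ + √(L² − r² sin²θ); with ω constant, a = ω²·d²x/dθ².
d²x/dθ² = −r cosθ − r²(cos2θ)/√u − r⁴ sin²2θ/(4u^{3/2}),  u = L² − r² sin²θ = 0.0272747 m².
Substituting r = 0.0454 m, L = 0.1659 m, θ = 159.7°: d²x/dθ² = +0.033004 m.
a = ω²·d²x/dθ² = (343.3)²·(+0.033004) = +3889.1 m/s²;  |a| = 3889.1 m/s².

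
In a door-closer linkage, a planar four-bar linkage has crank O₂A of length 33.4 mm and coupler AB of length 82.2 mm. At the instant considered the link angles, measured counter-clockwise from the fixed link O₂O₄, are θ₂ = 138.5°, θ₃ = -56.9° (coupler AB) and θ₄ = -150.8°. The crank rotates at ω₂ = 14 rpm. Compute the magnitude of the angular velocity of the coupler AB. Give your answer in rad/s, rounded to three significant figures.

0.564

ω₂ = 1.466 rad/s (from 14 rpm).
Differentiating the loop-closure r₂e^{iθ₂}+r₃e^{iθ₃}=r₁+r₄e^{iθ₄} gives r₂ω₂e^{iθ₂}+r₃ω₃e^{iθ₃}=r₄ω₄e^{iθ₄}.
Eliminating the other unknown: ω₃ = r₂ω₂ sin(θ₄−θ₂) / [r₃ sin(θ₃−θ₄)].
Numerator sine = +0.94380; denominator sine = +0.99768.
Result = 0.0334·1.466·(+0.94380) / (0.0822·(+0.99768)) = +0.56353 rad/s; magnitude 0.56353 rad/s.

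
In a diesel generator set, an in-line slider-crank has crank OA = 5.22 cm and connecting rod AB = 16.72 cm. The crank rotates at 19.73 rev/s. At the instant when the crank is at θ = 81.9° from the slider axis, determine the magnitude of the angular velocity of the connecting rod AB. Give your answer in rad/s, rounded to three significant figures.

5.73

ω = 124 rad/s (converted from 19.73 rev/s).
The rod makes angle φ with the slider axis where L sinφ = r sinθ; differentiating, L cosφ·φ̇ = r ω cosθ.
L cosφ = √(L² − r² sin²θ) = 0.15901 m.
|ω_rod| = r ω |cosθ| / √(L² − r² sin²θ) = 0.0522·124·0.14090/0.15901 = 5.734 rad/s.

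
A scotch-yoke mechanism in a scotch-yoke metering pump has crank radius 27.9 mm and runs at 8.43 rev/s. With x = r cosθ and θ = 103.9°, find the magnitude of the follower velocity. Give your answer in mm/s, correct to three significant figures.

ω = 52.97 rad/s (from 8.43 rev/s).
x = r cosθ ⇒ ẋ = −rω sinθ.
|v| = rω|sinθ| = 0.0279·52.97·|sin 103.9°| = 1.4345 m/s = 1434.5 mm/s.

1430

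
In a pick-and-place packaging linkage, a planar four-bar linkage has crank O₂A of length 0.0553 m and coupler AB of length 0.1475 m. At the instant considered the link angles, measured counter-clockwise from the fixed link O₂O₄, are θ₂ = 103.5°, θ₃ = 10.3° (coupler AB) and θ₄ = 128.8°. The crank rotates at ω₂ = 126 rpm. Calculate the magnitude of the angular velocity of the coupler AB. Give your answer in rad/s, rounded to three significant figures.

2.41

ω₂ = 13.19 rad/s (from 126 rpm).
Differentiating the loop-closure r₂e^{iθ₂}+r₃e^{iθ₃}=r₁+r₄e^{iθ₄} gives r₂ω₂e^{iθ₂}+r₃ω₃e^{iθ₃}=r₄ω₄e^{iθ₄}.
Eliminating the other unknown: ω₃ = r₂ω₂ sin(θ₄−θ₂) / [r₃ sin(θ₃−θ₄)].
Numerator sine = +0.42736; denominator sine = -0.87882.
Result = 0.0553·13.19·(+0.42736) / (0.1475·(-0.87882)) = -2.4056 rad/s; magnitude 2.4056 rad/s.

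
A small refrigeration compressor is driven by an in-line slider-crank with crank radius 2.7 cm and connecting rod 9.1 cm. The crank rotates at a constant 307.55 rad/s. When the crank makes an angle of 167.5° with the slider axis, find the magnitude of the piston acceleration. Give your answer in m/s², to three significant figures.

ω = 307.6 rad/s
x(θ) = r cosθ + √(L² − r² sin²θ); with ω constant, a = ω²·d²x/dθ².
d²x/dθ² = −r cosθ − r²(cos2θ)/√u − r⁴ sin²2θ/(4u^{3/2}),  u = L² − r² sin²θ = 0.00824685 m².
Substituting r = 0.027 m, L = 0.091 m, θ = 167.5°: d²x/dθ² = +0.019053 m.
a = ω²·d²x/dθ² = (307.6)²·(+0.019053) = +1802.2 m/s²;  |a| = 1802.2 m/s².

1800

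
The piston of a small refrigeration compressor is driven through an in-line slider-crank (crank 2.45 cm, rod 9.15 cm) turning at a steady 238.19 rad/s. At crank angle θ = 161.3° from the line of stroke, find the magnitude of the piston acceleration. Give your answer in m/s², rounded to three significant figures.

1020

ω = 238.2 rad/s
x(θ) = r cosθ + √(L² − r² sin²θ); with ω constant, a = ω²·d²x/dθ².
d²x/dθ² = −r cosθ − r²(cos2θ)/√u − r⁴ sin²2θ/(4u^{3/2}),  u = L² − r² sin²θ = 0.00831055 m².
Substituting r = 0.0245 m, L = 0.0915 m, θ = 161.3°: d²x/dθ² = +0.017932 m.
a = ω²·d²x/dθ² = (238.2)²·(+0.017932) = +1017.4 m/s²;  |a| = 1017.4 m/s².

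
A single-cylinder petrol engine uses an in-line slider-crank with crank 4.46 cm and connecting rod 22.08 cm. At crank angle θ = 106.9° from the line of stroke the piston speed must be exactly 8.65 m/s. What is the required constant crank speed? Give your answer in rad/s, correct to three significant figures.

For an in-line slider-crank, |v_piston| = rω|sinθ|·[1 + r cosθ/√(L² − r² sin²θ)].
With r = 0.0446 m, L = 0.2208 m, θ = 106.9°: the bracketed kinematic factor |dx/dθ| = 0.04012 m.
ω = v/|dx/dθ| = 8.65/0.04012 = 215.6 rad/s.

216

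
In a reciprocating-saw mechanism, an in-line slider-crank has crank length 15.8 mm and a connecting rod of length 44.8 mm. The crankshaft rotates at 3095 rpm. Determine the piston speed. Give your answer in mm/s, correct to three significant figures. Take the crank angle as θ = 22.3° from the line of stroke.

ω = 2π·3095/60 = 324.1 rad/s
For an in-line slider-crank, x = r cosθ + √(L² − r² sin²θ), so v = −rω sinθ·[1 + r cosθ/√(L² − r² sin²θ)].
With r = 0.0158 m, L = 0.0448 m, θ = 22.3°: √(L² − r² sin²θ) = 0.044397 m.
v = −0.0158·324.1·0.37946·[1 + 0.0158·0.92521/0.044397] = -2.583 m/s.
|v| = 2.583 m/s = 2583 mm/s.

2580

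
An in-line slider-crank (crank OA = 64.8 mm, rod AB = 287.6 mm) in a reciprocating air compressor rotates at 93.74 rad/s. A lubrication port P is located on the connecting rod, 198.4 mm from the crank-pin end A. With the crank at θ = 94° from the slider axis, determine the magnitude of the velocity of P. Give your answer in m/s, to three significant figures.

ω = 93.74 rad/s.  Crank-pin speed |V_A| = rω = 6.0744 m/s, perpendicular to OA.
Rod angle: sinφ = −(r/L) sinθ ⇒ φ = -12.989°; ω_rod = −rω cosθ/√(L²−r²sin²θ) = +1.512 rad/s.
V_P = V_A + ω_rod × AP, with AP = 0.1984 m along the rod.
Components: V_Px = −rω sinθ − a·ω_rod·sinφ = -5.9921 m/s;  V_Py = rω cosθ + a·ω_rod·cosφ = -0.13142 m/s.
|V_P| = √(V_Px² + V_Py²) = 5.9936 m/s.

5.99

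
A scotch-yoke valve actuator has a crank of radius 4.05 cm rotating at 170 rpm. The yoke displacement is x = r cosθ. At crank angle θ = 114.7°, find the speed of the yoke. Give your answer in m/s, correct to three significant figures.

0.655

ω = 17.8 rad/s (from 170 rpm).
x = r cosθ ⇒ ẋ = −rω sinθ.
|v| = rω|sinθ| = 0.0405·17.8·|sin 114.7°| = 0.65503 m/s.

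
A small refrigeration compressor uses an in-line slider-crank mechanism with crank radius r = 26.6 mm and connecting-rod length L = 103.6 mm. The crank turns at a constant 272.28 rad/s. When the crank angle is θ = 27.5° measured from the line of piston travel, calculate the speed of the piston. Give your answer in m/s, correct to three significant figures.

4.11

ω = 272.3 rad/s
For an in-line slider-crank, x = r cosθ + √(L² − r² sin²θ), so v = −rω sinθ·[1 + r cosθ/√(L² − r² sin²θ)].
With r = 0.0266 m, L = 0.1036 m, θ = 27.5°: √(L² − r² sin²θ) = 0.10287 m.
v = −0.0266·272.3·0.46175·[1 + 0.0266·0.88701/0.10287] = -4.1113 m/s.
|v| = 4.1113 m/s.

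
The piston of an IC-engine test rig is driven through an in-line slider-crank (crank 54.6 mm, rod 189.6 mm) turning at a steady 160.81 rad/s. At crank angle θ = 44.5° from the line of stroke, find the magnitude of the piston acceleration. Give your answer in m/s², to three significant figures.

ω = 160.8 rad/s
x(θ) = r cosθ + √(L² − r² sin²θ); with ω constant, a = ω²·d²x/dθ².
d²x/dθ² = −r cosθ − r²(cos2θ)/√u − r⁴ sin²2θ/(4u^{3/2}),  u = L² − r² sin²θ = 0.0344836 m².
Substituting r = 0.0546 m, L = 0.1896 m, θ = 44.5°: d²x/dθ² = -0.039571 m.
a = ω²·d²x/dθ² = (160.8)²·(-0.039571) = -1023.3 m/s²;  |a| = 1023.3 m/s².

1020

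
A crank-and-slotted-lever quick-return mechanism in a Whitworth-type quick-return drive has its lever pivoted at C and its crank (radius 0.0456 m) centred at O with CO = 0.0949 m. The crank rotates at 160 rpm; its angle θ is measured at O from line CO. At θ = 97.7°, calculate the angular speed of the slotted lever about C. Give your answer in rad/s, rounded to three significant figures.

2.53

ω = 16.76 rad/s (from 160 rpm).
Crank pin A relative to C: A = (d + r cosθ, r sinθ); lever angle φ = atan2(r sinθ, d + r cosθ).
Differentiating tanφ: φ̇ = rω(d cosθ + r)/(d² + r² + 2dr cosθ).
d² + r² + 2dr cosθ = |CA|² = 0.00992574 m²;  d cosθ + r = +0.032885 m.
|ω_lever| = |0.0456·16.76·+0.032885| / 0.00992574 = 2.5313 rad/s.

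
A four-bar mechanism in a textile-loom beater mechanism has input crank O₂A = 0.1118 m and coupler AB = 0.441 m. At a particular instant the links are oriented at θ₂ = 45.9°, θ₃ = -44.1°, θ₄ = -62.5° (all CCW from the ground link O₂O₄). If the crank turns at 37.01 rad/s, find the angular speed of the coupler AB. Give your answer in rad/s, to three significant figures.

ω₂ = 37.01 rad/s
Differentiating the loop-closure r₂e^{iθ₂}+r₃e^{iθ₃}=r₁+r₄e^{iθ₄} gives r₂ω₂e^{iθ₂}+r₃ω₃e^{iθ₃}=r₄ω₄e^{iθ₄}.
Eliminating the other unknown: ω₃ = r₂ω₂ sin(θ₄−θ₂) / [r₃ sin(θ₃−θ₄)].
Numerator sine = -0.94888; denominator sine = +0.31565.
Result = 0.1118·37.01·(-0.94888) / (0.441·(+0.31565)) = -28.205 rad/s; magnitude 28.205 rad/s.

28.2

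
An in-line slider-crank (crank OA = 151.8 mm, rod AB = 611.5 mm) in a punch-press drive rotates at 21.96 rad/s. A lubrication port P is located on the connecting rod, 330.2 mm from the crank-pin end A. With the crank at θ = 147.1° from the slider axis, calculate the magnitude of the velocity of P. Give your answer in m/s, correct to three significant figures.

2.06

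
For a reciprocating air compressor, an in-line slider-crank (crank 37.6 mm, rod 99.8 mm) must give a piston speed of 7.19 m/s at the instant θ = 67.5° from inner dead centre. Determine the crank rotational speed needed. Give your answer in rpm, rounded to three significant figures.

For an in-line slider-crank, |v_piston| = rω|sinθ|·[1 + r cosθ/√(L² − r² sin²θ)].
With r = 0.0376 m, L = 0.0998 m, θ = 67.5°: the bracketed kinematic factor |dx/dθ| = 0.04008 m.
ω = v/|dx/dθ| = 7.19/0.04008 = 179.39 rad/s.
N = 60ω/(2π) = 1713 rpm.

1710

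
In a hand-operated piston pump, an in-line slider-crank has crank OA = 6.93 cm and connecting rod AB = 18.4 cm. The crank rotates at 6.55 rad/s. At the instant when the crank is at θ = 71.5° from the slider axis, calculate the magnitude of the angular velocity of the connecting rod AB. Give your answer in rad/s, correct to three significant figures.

ω = 6.55 rad/s
The rod makes angle φ with the slider axis where L sinφ = r sinθ; differentiating, L cosφ·φ̇ = r ω cosθ.
L cosφ = √(L² − r² sin²θ) = 0.17186 m.
|ω_rod| = r ω |cosθ| / √(L² − r² sin²θ) = 0.0693·6.55·0.31730/0.17186 = 0.83805 rad/s.

0.838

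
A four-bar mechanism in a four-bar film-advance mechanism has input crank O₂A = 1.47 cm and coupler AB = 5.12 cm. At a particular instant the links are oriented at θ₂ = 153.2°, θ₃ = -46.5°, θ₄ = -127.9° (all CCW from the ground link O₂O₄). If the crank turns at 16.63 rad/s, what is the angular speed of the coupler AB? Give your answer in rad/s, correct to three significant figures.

4.74

ω₂ = 16.63 rad/s
Differentiating the loop-closure r₂e^{iθ₂}+r₃e^{iθ₃}=r₁+r₄e^{iθ₄} gives r₂ω₂e^{iθ₂}+r₃ω₃e^{iθ₃}=r₄ω₄e^{iθ₄}.
Eliminating the other unknown: ω₃ = r₂ω₂ sin(θ₄−θ₂) / [r₃ sin(θ₃−θ₄)].
Numerator sine = +0.98129; denominator sine = +0.98876.
Result = 0.0147·16.63·(+0.98129) / (0.0512·(+0.98876)) = +4.7386 rad/s; magnitude 4.7386 rad/s.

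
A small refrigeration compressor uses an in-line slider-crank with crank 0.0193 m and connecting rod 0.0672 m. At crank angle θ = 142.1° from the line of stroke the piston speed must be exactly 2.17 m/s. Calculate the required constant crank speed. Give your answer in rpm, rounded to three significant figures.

2270

For an in-line slider-crank, |v_piston| = rω|sinθ|·[1 + r cosθ/√(L² − r² sin²θ)].
With r = 0.0193 m, L = 0.0672 m, θ = 142.1°: the bracketed kinematic factor |dx/dθ| = 0.0091261 m.
ω = v/|dx/dθ| = 2.17/0.0091261 = 237.78 rad/s.
N = 60ω/(2π) = 2270.6 rpm.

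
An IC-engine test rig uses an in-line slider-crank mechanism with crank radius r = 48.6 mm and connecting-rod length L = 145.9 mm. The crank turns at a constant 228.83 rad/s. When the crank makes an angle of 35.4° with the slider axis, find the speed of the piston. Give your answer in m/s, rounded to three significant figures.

ω = 228.8 rad/s
For an in-line slider-crank, x = r cosθ + √(L² − r² sin²θ), so v = −rω sinθ·[1 + r cosθ/√(L² − r² sin²θ)].
With r = 0.0486 m, L = 0.1459 m, θ = 35.4°: √(L² − r² sin²θ) = 0.14316 m.
v = −0.0486·228.8·0.57928·[1 + 0.0486·0.81513/0.14316] = -8.225 m/s.
|v| = 8.225 m/s.

8.22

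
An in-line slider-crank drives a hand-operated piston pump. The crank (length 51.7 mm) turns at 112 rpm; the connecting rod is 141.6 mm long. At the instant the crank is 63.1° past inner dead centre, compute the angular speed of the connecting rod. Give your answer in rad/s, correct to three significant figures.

ω = 11.73 rad/s (converted from 112 rpm).
The rod makes angle φ with the slider axis where L sinφ = r sinθ; differentiating, L cosφ·φ̇ = r ω cosθ.
L cosφ = √(L² − r² sin²θ) = 0.13388 m.
|ω_rod| = r ω |cosθ| / √(L² − r² sin²θ) = 0.0517·11.73·0.45243/0.13388 = 2.0491 rad/s.

2.05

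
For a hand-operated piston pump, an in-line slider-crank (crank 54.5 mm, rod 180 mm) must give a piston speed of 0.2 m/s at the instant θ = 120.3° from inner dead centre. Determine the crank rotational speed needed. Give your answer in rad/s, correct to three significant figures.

For an in-line slider-crank, |v_piston| = rω|sinθ|·[1 + r cosθ/√(L² − r² sin²θ)].
With r = 0.0545 m, L = 0.18 m, θ = 120.3°: the bracketed kinematic factor |dx/dθ| = 0.039608 m.
ω = v/|dx/dθ| = 0.2/0.039608 = 5.0495 rad/s.

5.05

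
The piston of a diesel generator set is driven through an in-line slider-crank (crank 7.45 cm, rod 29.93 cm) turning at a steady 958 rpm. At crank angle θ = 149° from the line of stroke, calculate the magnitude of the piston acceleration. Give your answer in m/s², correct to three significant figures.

ω = 2π·958/60 = 100.3 rad/s
x(θ) = r cosθ + √(L² − r² sin²θ); with ω constant, a = ω²·d²x/dθ².
d²x/dθ² = −r cosθ − r²(cos2θ)/√u − r⁴ sin²2θ/(4u^{3/2}),  u = L² − r² sin²θ = 0.0881082 m².
Substituting r = 0.0745 m, L = 0.2993 m, θ = 149°: d²x/dθ² = +0.054851 m.
a = ω²·d²x/dθ² = (100.3)²·(+0.054851) = +552.04 m/s²;  |a| = 552.04 m/s².

552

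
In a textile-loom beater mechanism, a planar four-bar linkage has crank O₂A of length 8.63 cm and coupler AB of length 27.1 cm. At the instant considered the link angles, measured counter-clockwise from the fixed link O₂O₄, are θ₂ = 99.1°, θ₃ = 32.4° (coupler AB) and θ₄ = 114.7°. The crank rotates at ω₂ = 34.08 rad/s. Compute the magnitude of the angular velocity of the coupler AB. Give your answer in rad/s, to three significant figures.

2.95

ω₂ = 34.08 rad/s
Differentiating the loop-closure r₂e^{iθ₂}+r₃e^{iθ₃}=r₁+r₄e^{iθ₄} gives r₂ω₂e^{iθ₂}+r₃ω₃e^{iθ₃}=r₄ω₄e^{iθ₄}.
Eliminating the other unknown: ω₃ = r₂ω₂ sin(θ₄−θ₂) / [r₃ sin(θ₃−θ₄)].
Numerator sine = +0.26892; denominator sine = -0.99098.
Result = 0.0863·34.08·(+0.26892) / (0.271·(-0.99098)) = -2.9451 rad/s; magnitude 2.9451 rad/s.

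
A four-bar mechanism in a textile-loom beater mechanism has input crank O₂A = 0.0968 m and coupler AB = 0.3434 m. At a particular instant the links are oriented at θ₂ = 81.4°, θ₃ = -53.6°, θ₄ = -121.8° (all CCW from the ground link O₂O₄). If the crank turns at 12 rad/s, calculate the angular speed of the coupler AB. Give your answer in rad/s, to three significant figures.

ω₂ = 12 rad/s
Differentiating the loop-closure r₂e^{iθ₂}+r₃e^{iθ₃}=r₁+r₄e^{iθ₄} gives r₂ω₂e^{iθ₂}+r₃ω₃e^{iθ₃}=r₄ω₄e^{iθ₄}.
Eliminating the other unknown: ω₃ = r₂ω₂ sin(θ₄−θ₂) / [r₃ sin(θ₃−θ₄)].
Numerator sine = +0.39394; denominator sine = +0.92849.
Result = 0.0968·12·(+0.39394) / (0.3434·(+0.92849)) = +1.4352 rad/s; magnitude 1.4352 rad/s.

1.44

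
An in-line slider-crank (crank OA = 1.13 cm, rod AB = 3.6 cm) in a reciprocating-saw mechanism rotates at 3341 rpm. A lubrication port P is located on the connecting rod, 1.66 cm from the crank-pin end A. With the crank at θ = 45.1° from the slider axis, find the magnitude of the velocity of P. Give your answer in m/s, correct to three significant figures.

3.44

ω = 349.9 rad/s.  Crank-pin speed |V_A| = rω = 3.9535 m/s, perpendicular to OA.
Rod angle: sinφ = −(r/L) sinθ ⇒ φ = -12.847°; ω_rod = −rω cosθ/√(L²−r²sin²θ) = -79.509 rad/s.
V_P = V_A + ω_rod × AP, with AP = 0.0166 m along the rod.
Components: V_Px = −rω sinθ − a·ω_rod·sinφ = -3.0939 m/s;  V_Py = rω cosθ + a·ω_rod·cosφ = +1.5039 m/s.
|V_P| = √(V_Px² + V_Py²) = 3.44 m/s.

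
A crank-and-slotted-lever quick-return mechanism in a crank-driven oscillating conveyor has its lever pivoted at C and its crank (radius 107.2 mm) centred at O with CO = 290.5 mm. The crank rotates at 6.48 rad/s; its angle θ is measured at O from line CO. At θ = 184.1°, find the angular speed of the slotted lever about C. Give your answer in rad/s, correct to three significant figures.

3.76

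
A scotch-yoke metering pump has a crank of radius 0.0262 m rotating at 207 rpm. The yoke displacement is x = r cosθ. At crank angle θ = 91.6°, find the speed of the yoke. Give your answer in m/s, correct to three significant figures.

ω = 21.68 rad/s (from 207 rpm).
x = r cosθ ⇒ ẋ = −rω sinθ.
|v| = rω|sinθ| = 0.0262·21.68·|sin 91.6°| = 0.56772 m/s.

0.568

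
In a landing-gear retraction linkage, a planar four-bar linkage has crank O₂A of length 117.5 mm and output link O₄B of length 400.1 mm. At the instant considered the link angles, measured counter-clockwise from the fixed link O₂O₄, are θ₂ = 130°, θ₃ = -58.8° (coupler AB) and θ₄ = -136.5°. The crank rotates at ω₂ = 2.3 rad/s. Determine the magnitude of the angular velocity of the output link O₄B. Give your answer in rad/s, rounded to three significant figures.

0.106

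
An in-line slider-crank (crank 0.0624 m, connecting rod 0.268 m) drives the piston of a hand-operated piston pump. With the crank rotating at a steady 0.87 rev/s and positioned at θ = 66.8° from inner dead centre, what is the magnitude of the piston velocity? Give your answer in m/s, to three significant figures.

0.343

ω = 2π·0.87 = 5.466 rad/s
For an in-line slider-crank, x = r cosθ + √(L² − r² sin²θ), so v = −rω sinθ·[1 + r cosθ/√(L² − r² sin²θ)].
With r = 0.0624 m, L = 0.268 m, θ = 66.8°: √(L² − r² sin²θ) = 0.26179 m.
v = −0.0624·5.466·0.91914·[1 + 0.0624·0.39394/0.26179] = -0.34296 m/s.
|v| = 0.34296 m/s.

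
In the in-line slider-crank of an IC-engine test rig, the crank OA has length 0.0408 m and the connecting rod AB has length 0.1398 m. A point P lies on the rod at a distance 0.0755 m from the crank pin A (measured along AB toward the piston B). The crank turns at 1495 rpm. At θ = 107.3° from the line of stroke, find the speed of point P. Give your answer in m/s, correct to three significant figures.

ω = 156.6 rad/s.  Crank-pin speed |V_A| = rω = 6.3875 m/s, perpendicular to OA.
Rod angle: sinφ = −(r/L) sinθ ⇒ φ = -16.179°; ω_rod = −rω cosθ/√(L²−r²sin²θ) = +14.147 rad/s.
V_P = V_A + ω_rod × AP, with AP = 0.0755 m along the rod.
Components: V_Px = −rω sinθ − a·ω_rod·sinφ = -5.8009 m/s;  V_Py = rω cosθ + a·ω_rod·cosφ = -0.87365 m/s.
|V_P| = √(V_Px² + V_Py²) = 5.8663 m/s.

5.87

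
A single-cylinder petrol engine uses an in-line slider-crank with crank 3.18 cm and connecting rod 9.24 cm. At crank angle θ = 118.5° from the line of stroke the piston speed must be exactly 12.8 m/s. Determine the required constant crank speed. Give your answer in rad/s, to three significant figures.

553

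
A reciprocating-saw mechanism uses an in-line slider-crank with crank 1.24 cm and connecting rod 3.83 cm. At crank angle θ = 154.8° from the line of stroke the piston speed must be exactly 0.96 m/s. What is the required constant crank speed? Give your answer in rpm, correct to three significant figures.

For an in-line slider-crank, |v_piston| = rω|sinθ|·[1 + r cosθ/√(L² − r² sin²θ)].
With r = 0.0124 m, L = 0.0383 m, θ = 154.8°: the bracketed kinematic factor |dx/dθ| = 0.0037181 m.
ω = v/|dx/dθ| = 0.96/0.0037181 = 258.2 rad/s.
N = 60ω/(2π) = 2465.6 rpm.

2470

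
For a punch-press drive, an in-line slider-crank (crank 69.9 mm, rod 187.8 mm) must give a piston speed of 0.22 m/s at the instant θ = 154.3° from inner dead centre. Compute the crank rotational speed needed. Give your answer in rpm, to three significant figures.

105

For an in-line slider-crank, |v_piston| = rω|sinθ|·[1 + r cosθ/√(L² − r² sin²θ)].
With r = 0.0699 m, L = 0.1878 m, θ = 154.3°: the bracketed kinematic factor |dx/dθ| = 0.020011 m.
ω = v/|dx/dθ| = 0.22/0.020011 = 10.994 rad/s.
N = 60ω/(2π) = 104.98 rpm.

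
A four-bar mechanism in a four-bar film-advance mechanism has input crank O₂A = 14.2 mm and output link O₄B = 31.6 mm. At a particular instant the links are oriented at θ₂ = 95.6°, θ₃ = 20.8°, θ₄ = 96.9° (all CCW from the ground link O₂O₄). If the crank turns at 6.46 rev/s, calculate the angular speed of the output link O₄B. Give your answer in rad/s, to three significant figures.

18.1

ω₂ = 40.59 rad/s (from 6.46 rev/s).
Differentiating the loop-closure r₂e^{iθ₂}+r₃e^{iθ₃}=r₁+r₄e^{iθ₄} gives r₂ω₂e^{iθ₂}+r₃ω₃e^{iθ₃}=r₄ω₄e^{iθ₄}.
Eliminating the other unknown: ω₄ = r₂ω₂ sin(θ₂−θ₃) / [r₄ sin(θ₄−θ₃)].
Numerator sine = +0.96502; denominator sine = +0.97072.
Result = 0.0142·40.59·(+0.96502) / (0.0316·(+0.97072)) = +18.132 rad/s; magnitude 18.132 rad/s.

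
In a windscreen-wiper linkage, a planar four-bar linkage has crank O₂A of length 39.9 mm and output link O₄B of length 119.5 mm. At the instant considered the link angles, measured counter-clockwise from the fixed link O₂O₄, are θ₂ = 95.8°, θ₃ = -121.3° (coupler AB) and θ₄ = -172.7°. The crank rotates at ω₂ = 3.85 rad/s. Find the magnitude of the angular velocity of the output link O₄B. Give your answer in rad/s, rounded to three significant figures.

0.992

ω₂ = 3.85 rad/s
Differentiating the loop-closure r₂e^{iθ₂}+r₃e^{iθ₃}=r₁+r₄e^{iθ₄} gives r₂ω₂e^{iθ₂}+r₃ω₃e^{iθ₃}=r₄ω₄e^{iθ₄}.
Eliminating the other unknown: ω₄ = r₂ω₂ sin(θ₂−θ₃) / [r₄ sin(θ₄−θ₃)].
Numerator sine = -0.60321; denominator sine = -0.78152.
Result = 0.0399·3.85·(-0.60321) / (0.1195·(-0.78152)) = +0.99218 rad/s; magnitude 0.99218 rad/s.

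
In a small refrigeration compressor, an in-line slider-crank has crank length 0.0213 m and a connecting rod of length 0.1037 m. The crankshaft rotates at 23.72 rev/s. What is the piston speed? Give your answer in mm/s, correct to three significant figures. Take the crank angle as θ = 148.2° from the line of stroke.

1380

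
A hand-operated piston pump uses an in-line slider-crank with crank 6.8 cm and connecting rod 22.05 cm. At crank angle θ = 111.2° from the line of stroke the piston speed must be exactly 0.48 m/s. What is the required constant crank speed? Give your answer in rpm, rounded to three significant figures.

81.8

For an in-line slider-crank, |v_piston| = rω|sinθ|·[1 + r cosθ/√(L² − r² sin²θ)].
With r = 0.068 m, L = 0.2205 m, θ = 111.2°: the bracketed kinematic factor |dx/dθ| = 0.056016 m.
ω = v/|dx/dθ| = 0.48/0.056016 = 8.569 rad/s.
N = 60ω/(2π) = 81.828 rpm.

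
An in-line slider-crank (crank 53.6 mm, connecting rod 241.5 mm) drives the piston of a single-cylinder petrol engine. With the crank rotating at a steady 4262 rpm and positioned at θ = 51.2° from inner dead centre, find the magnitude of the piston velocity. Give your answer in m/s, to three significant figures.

21.3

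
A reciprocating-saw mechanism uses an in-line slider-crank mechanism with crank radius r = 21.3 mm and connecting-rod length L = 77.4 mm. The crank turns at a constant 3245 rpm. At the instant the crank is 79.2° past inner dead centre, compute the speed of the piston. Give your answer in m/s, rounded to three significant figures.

ω = 2π·3245/60 = 339.8 rad/s
For an in-line slider-crank, x = r cosθ + √(L² − r² sin²θ), so v = −rω sinθ·[1 + r cosθ/√(L² − r² sin²θ)].
With r = 0.0213 m, L = 0.0774 m, θ = 79.2°: √(L² − r² sin²θ) = 0.074518 m.
v = −0.0213·339.8·0.98229·[1 + 0.0213·0.18738/0.074518] = -7.4907 m/s.
|v| = 7.4907 m/s.

7.49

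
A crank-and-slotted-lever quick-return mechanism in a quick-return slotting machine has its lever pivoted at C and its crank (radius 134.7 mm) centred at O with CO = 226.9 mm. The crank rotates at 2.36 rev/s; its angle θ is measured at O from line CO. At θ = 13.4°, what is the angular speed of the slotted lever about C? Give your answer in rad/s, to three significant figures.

5.50

ω = 14.83 rad/s (from 2.36 rev/s).
Crank pin A relative to C: A = (d + r cosθ, r sinθ); lever angle φ = atan2(r sinθ, d + r cosθ).
Differentiating tanφ: φ̇ = rω(d cosθ + r)/(d² + r² + 2dr cosθ).
d² + r² + 2dr cosθ = |CA|² = 0.12909 m²;  d cosθ + r = +0.35542 m.
|ω_lever| = |0.1347·14.83·+0.35542| / 0.12909 = 5.4993 rad/s.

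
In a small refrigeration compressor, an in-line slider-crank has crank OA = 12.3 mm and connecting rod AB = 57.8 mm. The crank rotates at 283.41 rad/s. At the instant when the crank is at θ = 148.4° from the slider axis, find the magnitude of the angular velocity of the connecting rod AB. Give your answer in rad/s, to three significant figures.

51.7

ω = 283.4 rad/s
The rod makes angle φ with the slider axis where L sinφ = r sinθ; differentiating, L cosφ·φ̇ = r ω cosθ.
L cosφ = √(L² − r² sin²θ) = 0.05744 m.
|ω_rod| = r ω |cosθ| / √(L² − r² sin²θ) = 0.0123·283.4·0.85173/0.05744 = 51.69 rad/s.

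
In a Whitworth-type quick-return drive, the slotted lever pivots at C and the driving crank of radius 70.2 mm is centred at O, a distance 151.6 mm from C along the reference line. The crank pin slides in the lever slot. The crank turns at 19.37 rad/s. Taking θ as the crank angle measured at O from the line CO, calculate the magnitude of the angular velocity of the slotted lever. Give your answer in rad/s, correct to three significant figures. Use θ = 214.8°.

ω = 19.37 rad/s
Crank pin A relative to C: A = (d + r cosθ, r sinθ); lever angle φ = atan2(r sinθ, d + r cosθ).
Differentiating tanφ: φ̇ = rω(d cosθ + r)/(d² + r² + 2dr cosθ).
d² + r² + 2dr cosθ = |CA|² = 0.0104327 m²;  d cosθ + r = -0.054286 m.
|ω_lever| = |0.0702·19.37·-0.054286| / 0.0104327 = 7.0755 rad/s.

7.08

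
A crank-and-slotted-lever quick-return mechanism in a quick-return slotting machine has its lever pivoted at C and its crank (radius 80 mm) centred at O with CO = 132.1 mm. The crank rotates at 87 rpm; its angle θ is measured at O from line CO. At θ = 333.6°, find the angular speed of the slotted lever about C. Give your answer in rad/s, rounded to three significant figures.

3.38

ω = 9.111 rad/s (from 87 rpm).
Crank pin A relative to C: A = (d + r cosθ, r sinθ); lever angle φ = atan2(r sinθ, d + r cosθ).
Differentiating tanφ: φ̇ = rω(d cosθ + r)/(d² + r² + 2dr cosθ).
d² + r² + 2dr cosθ = |CA|² = 0.0427822 m²;  d cosθ + r = +0.19832 m.
|ω_lever| = |0.08·9.111·+0.19832| / 0.0427822 = 3.3787 rad/s.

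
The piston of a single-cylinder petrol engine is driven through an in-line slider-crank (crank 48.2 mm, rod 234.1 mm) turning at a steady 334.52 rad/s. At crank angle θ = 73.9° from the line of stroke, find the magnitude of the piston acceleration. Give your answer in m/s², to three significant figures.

ω = 334.5 rad/s
x(θ) = r cosθ + √(L² − r² sin²θ); with ω constant, a = ω²·d²x/dθ².
d²x/dθ² = −r cosθ − r²(cos2θ)/√u − r⁴ sin²2θ/(4u^{3/2}),  u = L² − r² sin²θ = 0.0526582 m².
Substituting r = 0.0482 m, L = 0.2341 m, θ = 73.9°: d²x/dθ² = -0.0048312 m.
a = ω²·d²x/dθ² = (334.5)²·(-0.0048312) = -540.63 m/s²;  |a| = 540.63 m/s².

541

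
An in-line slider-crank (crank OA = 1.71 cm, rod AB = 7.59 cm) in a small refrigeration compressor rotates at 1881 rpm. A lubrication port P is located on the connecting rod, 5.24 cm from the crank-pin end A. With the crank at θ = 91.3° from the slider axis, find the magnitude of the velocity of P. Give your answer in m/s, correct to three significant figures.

3.36

ω = 197 rad/s.  Crank-pin speed |V_A| = rω = 3.3683 m/s, perpendicular to OA.
Rod angle: sinφ = −(r/L) sinθ ⇒ φ = -13.017°; ω_rod = −rω cosθ/√(L²−r²sin²θ) = +1.0334 rad/s.
V_P = V_A + ω_rod × AP, with AP = 0.0524 m along the rod.
Components: V_Px = −rω sinθ − a·ω_rod·sinφ = -3.3553 m/s;  V_Py = rω cosθ + a·ω_rod·cosφ = -0.02366 m/s.
|V_P| = √(V_Px² + V_Py²) = 3.3553 m/s.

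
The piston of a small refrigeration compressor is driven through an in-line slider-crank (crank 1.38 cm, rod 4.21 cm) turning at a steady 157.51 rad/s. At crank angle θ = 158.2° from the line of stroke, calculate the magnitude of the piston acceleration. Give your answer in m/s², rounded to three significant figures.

235

ω = 157.5 rad/s
x(θ) = r cosθ + √(L² − r² sin²θ); with ω constant, a = ω²·d²x/dθ².
d²x/dθ² = −r cosθ − r²(cos2θ)/√u − r⁴ sin²2θ/(4u^{3/2}),  u = L² − r² sin²θ = 0.00174615 m².
Substituting r = 0.0138 m, L = 0.0421 m, θ = 158.2°: d²x/dθ² = +0.0094537 m.
a = ω²·d²x/dθ² = (157.5)²·(+0.0094537) = +234.54 m/s²;  |a| = 234.54 m/s².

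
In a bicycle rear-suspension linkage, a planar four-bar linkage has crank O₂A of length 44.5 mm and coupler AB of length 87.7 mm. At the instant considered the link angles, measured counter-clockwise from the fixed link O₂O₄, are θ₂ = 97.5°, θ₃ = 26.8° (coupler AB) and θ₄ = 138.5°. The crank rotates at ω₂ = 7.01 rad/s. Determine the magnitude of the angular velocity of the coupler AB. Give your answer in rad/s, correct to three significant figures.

2.51

ω₂ = 7.01 rad/s
Differentiating the loop-closure r₂e^{iθ₂}+r₃e^{iθ₃}=r₁+r₄e^{iθ₄} gives r₂ω₂e^{iθ₂}+r₃ω₃e^{iθ₃}=r₄ω₄e^{iθ₄}.
Eliminating the other unknown: ω₃ = r₂ω₂ sin(θ₄−θ₂) / [r₃ sin(θ₃−θ₄)].
Numerator sine = +0.65606; denominator sine = -0.92913.
Result = 0.0445·7.01·(+0.65606) / (0.0877·(-0.92913)) = -2.5116 rad/s; magnitude 2.5116 rad/s.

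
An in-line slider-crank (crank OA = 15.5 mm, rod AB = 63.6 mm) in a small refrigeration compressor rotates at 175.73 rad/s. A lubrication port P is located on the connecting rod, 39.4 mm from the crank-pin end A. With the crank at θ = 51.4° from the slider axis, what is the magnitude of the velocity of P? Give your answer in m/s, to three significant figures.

ω = 175.7 rad/s.  Crank-pin speed |V_A| = rω = 2.7238 m/s, perpendicular to OA.
Rod angle: sinφ = −(r/L) sinθ ⇒ φ = -10.980°; ω_rod = −rω cosθ/√(L²−r²sin²θ) = -27.217 rad/s.
V_P = V_A + ω_rod × AP, with AP = 0.0394 m along the rod.
Components: V_Px = −rω sinθ − a·ω_rod·sinφ = -2.333 m/s;  V_Py = rω cosθ + a·ω_rod·cosφ = +0.6466 m/s.
|V_P| = √(V_Px² + V_Py²) = 2.4209 m/s.

2.42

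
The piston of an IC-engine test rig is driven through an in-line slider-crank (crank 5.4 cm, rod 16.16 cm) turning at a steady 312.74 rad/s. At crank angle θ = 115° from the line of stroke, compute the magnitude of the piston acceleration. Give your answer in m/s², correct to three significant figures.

ω = 312.7 rad/s
x(θ) = r cosθ + √(L² − r² sin²θ); with ω constant, a = ω²·d²x/dθ².
d²x/dθ² = −r cosθ − r²(cos2θ)/√u − r⁴ sin²2θ/(4u^{3/2}),  u = L² − r² sin²θ = 0.0237194 m².
Substituting r = 0.054 m, L = 0.1616 m, θ = 115°: d²x/dθ² = +0.03465 m.
a = ω²·d²x/dθ² = (312.7)²·(+0.03465) = +3389 m/s²;  |a| = 3389 m/s².

3390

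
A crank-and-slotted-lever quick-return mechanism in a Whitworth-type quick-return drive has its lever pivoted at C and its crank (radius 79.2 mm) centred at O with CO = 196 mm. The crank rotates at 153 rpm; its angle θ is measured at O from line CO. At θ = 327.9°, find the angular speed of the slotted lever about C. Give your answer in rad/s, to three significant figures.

ω = 16.02 rad/s (from 153 rpm).
Crank pin A relative to C: A = (d + r cosθ, r sinθ); lever angle φ = atan2(r sinθ, d + r cosθ).
Differentiating tanφ: φ̇ = rω(d cosθ + r)/(d² + r² + 2dr cosθ).
d² + r² + 2dr cosθ = |CA|² = 0.0709887 m²;  d cosθ + r = +0.24524 m.
|ω_lever| = |0.0792·16.02·+0.24524| / 0.0709887 = 4.3837 rad/s.

4.38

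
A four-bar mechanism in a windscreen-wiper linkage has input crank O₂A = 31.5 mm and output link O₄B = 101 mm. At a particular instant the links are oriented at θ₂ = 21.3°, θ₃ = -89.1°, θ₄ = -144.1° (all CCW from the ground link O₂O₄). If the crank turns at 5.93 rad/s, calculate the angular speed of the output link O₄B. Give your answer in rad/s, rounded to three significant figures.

ω₂ = 5.93 rad/s
Differentiating the loop-closure r₂e^{iθ₂}+r₃e^{iθ₃}=r₁+r₄e^{iθ₄} gives r₂ω₂e^{iθ₂}+r₃ω₃e^{iθ₃}=r₄ω₄e^{iθ₄}.
Eliminating the other unknown: ω₄ = r₂ω₂ sin(θ₂−θ₃) / [r₄ sin(θ₄−θ₃)].
Numerator sine = +0.93728; denominator sine = -0.81915.
Result = 0.0315·5.93·(+0.93728) / (0.101·(-0.81915)) = -2.1162 rad/s; magnitude 2.1162 rad/s.

2.12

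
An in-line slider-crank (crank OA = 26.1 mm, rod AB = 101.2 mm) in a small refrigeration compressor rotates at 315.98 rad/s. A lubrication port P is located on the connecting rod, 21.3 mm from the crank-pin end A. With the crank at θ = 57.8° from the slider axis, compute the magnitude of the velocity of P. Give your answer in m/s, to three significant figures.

ω = 316 rad/s.  Crank-pin speed |V_A| = rω = 8.2471 m/s, perpendicular to OA.
Rod angle: sinφ = −(r/L) sinθ ⇒ φ = -12.606°; ω_rod = −rω cosθ/√(L²−r²sin²θ) = -44.498 rad/s.
V_P = V_A + ω_rod × AP, with AP = 0.0213 m along the rod.
Components: V_Px = −rω sinθ − a·ω_rod·sinφ = -7.1855 m/s;  V_Py = rω cosθ + a·ω_rod·cosφ = +3.4697 m/s.
|V_P| = √(V_Px² + V_Py²) = 7.9793 m/s.

7.98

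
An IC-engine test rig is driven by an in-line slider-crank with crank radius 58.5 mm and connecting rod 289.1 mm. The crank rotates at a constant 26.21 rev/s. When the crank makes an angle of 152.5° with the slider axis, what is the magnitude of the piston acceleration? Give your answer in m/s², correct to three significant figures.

1220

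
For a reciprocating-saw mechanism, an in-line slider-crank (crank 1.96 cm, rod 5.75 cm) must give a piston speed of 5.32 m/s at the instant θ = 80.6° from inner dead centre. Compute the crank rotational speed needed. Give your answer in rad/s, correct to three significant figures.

260

For an in-line slider-crank, |v_piston| = rω|sinθ|·[1 + r cosθ/√(L² − r² sin²θ)].
With r = 0.0196 m, L = 0.0575 m, θ = 80.6°: the bracketed kinematic factor |dx/dθ| = 0.02048 m.
ω = v/|dx/dθ| = 5.32/0.02048 = 259.77 rad/s.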